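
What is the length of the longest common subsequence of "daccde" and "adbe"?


LCS of "daccde" and "adbe"
DP table:
           a    d    b    e
      0    0    0    0    0
  d   0    0    1    1    1
  a   0    1    1    1    1
  c   0    1    1    1    1
  c   0    1    1    1    1
  d   0    1    2    2    2
  e   0    1    2    2    3
LCS length = dp[6][4] = 3

3


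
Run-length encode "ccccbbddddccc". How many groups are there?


Input: ccccbbddddccc
Scanning for consecutive runs:
  Group 1: 'c' x 4 (positions 0-3)
  Group 2: 'b' x 2 (positions 4-5)
  Group 3: 'd' x 4 (positions 6-9)
  Group 4: 'c' x 3 (positions 10-12)
Total groups: 4

4


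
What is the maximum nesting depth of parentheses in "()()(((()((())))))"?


Input: "()()(((()((())))))"
Tracking depth:
  Position 0 '(': depth becomes 1
  Position 1 ')': depth becomes 0
  Position 2 '(': depth becomes 1
  Position 3 ')': depth becomes 0
  Position 4 '(': depth becomes 1
  Position 5 '(': depth becomes 2
  Position 6 '(': depth becomes 3
  Position 7 '(': depth becomes 4
  Position 8 ')': depth becomes 3
  Position 9 '(': depth becomes 4
  Position 10 '(': depth becomes 5
  Position 11 '(': depth becomes 6
  Position 12 ')': depth becomes 5
  Position 13 ')': depth becomes 4
  Position 14 ')': depth becomes 3
  Position 15 ')': depth becomes 2
  Position 16 ')': depth becomes 1
  Position 17 ')': depth becomes 0
Maximum depth reached: 6

6


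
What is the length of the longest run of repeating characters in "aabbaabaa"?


Input: "aabbaabaa"
Scanning for longest run:
  Position 1 ('a'): continues run of 'a', length=2
  Position 2 ('b'): new char, reset run to 1
  Position 3 ('b'): continues run of 'b', length=2
  Position 4 ('a'): new char, reset run to 1
  Position 5 ('a'): continues run of 'a', length=2
  Position 6 ('b'): new char, reset run to 1
  Position 7 ('a'): new char, reset run to 1
  Position 8 ('a'): continues run of 'a', length=2
Longest run: 'a' with length 2

2


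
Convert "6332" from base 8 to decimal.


Input: "6332" in base 8
Positional expansion:
  Digit '6' (value 6) x 8^3 = 3072
  Digit '3' (value 3) x 8^2 = 192
  Digit '3' (value 3) x 8^1 = 24
  Digit '2' (value 2) x 8^0 = 2
Sum = 3290

3290


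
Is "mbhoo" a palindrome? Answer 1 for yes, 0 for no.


Input: mbhoo
Reversed: oohbm
  Compare pos 0 ('m') with pos 4 ('o'): MISMATCH
  Compare pos 1 ('b') with pos 3 ('o'): MISMATCH
Result: not a palindrome

0


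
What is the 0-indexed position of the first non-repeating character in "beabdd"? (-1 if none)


Input: beabdd
Character frequencies:
  'a': 1
  'b': 2
  'd': 2
  'e': 1
Scanning left to right for freq == 1:
  Position 0 ('b'): freq=2, skip
  Position 1 ('e'): unique! => answer = 1

1


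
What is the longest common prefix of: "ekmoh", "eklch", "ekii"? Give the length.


Words: ekmoh, eklch, ekii
  Position 0: all 'e' => match
  Position 1: all 'k' => match
  Position 2: ('m', 'l', 'i') => mismatch, stop
LCP = "ek" (length 2)

2


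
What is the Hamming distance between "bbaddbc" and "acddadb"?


Comparing "bbaddbc" and "acddadb" position by position:
  Position 0: 'b' vs 'a' => differ
  Position 1: 'b' vs 'c' => differ
  Position 2: 'a' vs 'd' => differ
  Position 3: 'd' vs 'd' => same
  Position 4: 'd' vs 'a' => differ
  Position 5: 'b' vs 'd' => differ
  Position 6: 'c' vs 'b' => differ
Total differences (Hamming distance): 6

6


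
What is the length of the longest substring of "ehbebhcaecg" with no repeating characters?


Input: "ehbebhcaecg"
Sliding window (track last position of each char):
  Position 0 ('e'): window [0,0] length 1 -- new best
  Position 1 ('h'): window [0,1] length 2 -- new best
  Position 2 ('b'): window [0,2] length 3 -- new best
  Position 3 ('e'): repeat (last at 0), move window start to 1
  Position 3 ('e'): window [1,3] length 3
  Position 4 ('b'): repeat (last at 2), move window start to 3
  Position 4 ('b'): window [3,4] length 2
  Position 5 ('h'): window [3,5] length 3
  Position 6 ('c'): window [3,6] length 4 -- new best
  Position 7 ('a'): window [3,7] length 5 -- new best
  Position 8 ('e'): repeat (last at 3), move window start to 4
  Position 8 ('e'): window [4,8] length 5
  Position 9 ('c'): repeat (last at 6), move window start to 7
  Position 9 ('c'): window [7,9] length 3
  Position 10 ('g'): window [7,10] length 4
Longest substring with no repeats: "ebhca" with length 5

5


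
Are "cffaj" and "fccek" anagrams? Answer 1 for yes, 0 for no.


Strings: "cffaj", "fccek"
Sorted first:  acffj
Sorted second: ccefk
Differ at position 0: 'a' vs 'c' => not anagrams

0


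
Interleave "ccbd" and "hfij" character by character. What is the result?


Interleaving "ccbd" and "hfij":
  Position 0: 'c' from first, 'h' from second => "ch"
  Position 1: 'c' from first, 'f' from second => "cf"
  Position 2: 'b' from first, 'i' from second => "bi"
  Position 3: 'd' from first, 'j' from second => "dj"
Result: chcfbidj

chcfbidj


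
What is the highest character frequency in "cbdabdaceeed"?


Input: cbdabdaceeed
Character counts:
  'a': 2
  'b': 2
  'c': 2
  'd': 3
  'e': 3
Maximum frequency: 3

3


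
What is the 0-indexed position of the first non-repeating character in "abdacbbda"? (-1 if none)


Input: abdacbbda
Character frequencies:
  'a': 3
  'b': 3
  'c': 1
  'd': 2
Scanning left to right for freq == 1:
  Position 0 ('a'): freq=3, skip
  Position 1 ('b'): freq=3, skip
  Position 2 ('d'): freq=2, skip
  Position 3 ('a'): freq=3, skip
  Position 4 ('c'): unique! => answer = 4

4


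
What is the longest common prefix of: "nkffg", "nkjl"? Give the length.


Words: nkffg, nkjl
  Position 0: all 'n' => match
  Position 1: all 'k' => match
  Position 2: ('f', 'j') => mismatch, stop
LCP = "nk" (length 2)

2


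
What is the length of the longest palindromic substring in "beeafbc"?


Input: "beeafbc"
Checking substrings for palindromes:
  [1:3] "ee" (len 2) => palindrome
Longest palindromic substring: "ee" with length 2

2


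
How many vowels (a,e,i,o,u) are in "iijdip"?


Input: iijdip
Checking each character:
  'i' at position 0: vowel (running total: 1)
  'i' at position 1: vowel (running total: 2)
  'j' at position 2: consonant
  'd' at position 3: consonant
  'i' at position 4: vowel (running total: 3)
  'p' at position 5: consonant
Total vowels: 3

3


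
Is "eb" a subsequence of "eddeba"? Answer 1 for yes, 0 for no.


Check if "eb" is a subsequence of "eddeba"
Greedy scan:
  Position 0 ('e'): matches sub[0] = 'e'
  Position 1 ('d'): no match needed
  Position 2 ('d'): no match needed
  Position 3 ('e'): no match needed
  Position 4 ('b'): matches sub[1] = 'b'
  Position 5 ('a'): no match needed
All 2 characters matched => is a subsequence

1


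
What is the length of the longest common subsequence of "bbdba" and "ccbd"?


LCS of "bbdba" and "ccbd"
DP table:
           c    c    b    d
      0    0    0    0    0
  b   0    0    0    1    1
  b   0    0    0    1    1
  d   0    0    0    1    2
  b   0    0    0    1    2
  a   0    0    0    1    2
LCS length = dp[5][4] = 2

2


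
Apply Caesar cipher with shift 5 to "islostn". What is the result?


Caesar cipher: shift "islostn" by 5
  'i' (pos 8) + 5 = pos 13 = 'n'
  's' (pos 18) + 5 = pos 23 = 'x'
  'l' (pos 11) + 5 = pos 16 = 'q'
  'o' (pos 14) + 5 = pos 19 = 't'
  's' (pos 18) + 5 = pos 23 = 'x'
  't' (pos 19) + 5 = pos 24 = 'y'
  'n' (pos 13) + 5 = pos 18 = 's'
Result: nxqtxys

nxqtxys


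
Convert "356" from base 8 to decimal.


Input: "356" in base 8
Positional expansion:
  Digit '3' (value 3) x 8^2 = 192
  Digit '5' (value 5) x 8^1 = 40
  Digit '6' (value 6) x 8^0 = 6
Sum = 238

238


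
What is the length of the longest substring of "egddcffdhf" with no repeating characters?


Input: "egddcffdhf"
Sliding window (track last position of each char):
  Position 0 ('e'): window [0,0] length 1 -- new best
  Position 1 ('g'): window [0,1] length 2 -- new best
  Position 2 ('d'): window [0,2] length 3 -- new best
  Position 3 ('d'): repeat (last at 2), move window start to 3
  Position 3 ('d'): window [3,3] length 1
  Position 4 ('c'): window [3,4] length 2
  Position 5 ('f'): window [3,5] length 3
  Position 6 ('f'): repeat (last at 5), move window start to 6
  Position 6 ('f'): window [6,6] length 1
  Position 7 ('d'): window [6,7] length 2
  Position 8 ('h'): window [6,8] length 3
  Position 9 ('f'): repeat (last at 6), move window start to 7
  Position 9 ('f'): window [7,9] length 3
Longest substring with no repeats: "egd" with length 3

3


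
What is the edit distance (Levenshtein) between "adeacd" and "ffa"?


Computing edit distance: "adeacd" -> "ffa"
DP table:
           f    f    a
      0    1    2    3
  a   1    1    2    2
  d   2    2    2    3
  e   3    3    3    3
  a   4    4    4    3
  c   5    5    5    4
  d   6    6    6    5
Edit distance = dp[6][3] = 5

5


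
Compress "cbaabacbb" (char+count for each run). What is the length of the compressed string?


Input: cbaabacbb
Runs:
  'c' x 1 => "c1"
  'b' x 1 => "b1"
  'a' x 2 => "a2"
  'b' x 1 => "b1"
  'a' x 1 => "a1"
  'c' x 1 => "c1"
  'b' x 2 => "b2"
Compressed: "c1b1a2b1a1c1b2"
Compressed length: 14

14


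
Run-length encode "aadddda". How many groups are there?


Input: aadddda
Scanning for consecutive runs:
  Group 1: 'a' x 2 (positions 0-1)
  Group 2: 'd' x 4 (positions 2-5)
  Group 3: 'a' x 1 (positions 6-6)
Total groups: 3

3


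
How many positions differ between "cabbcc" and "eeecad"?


Comparing "cabbcc" and "eeecad" position by position:
  Position 0: 'c' vs 'e' => DIFFER
  Position 1: 'a' vs 'e' => DIFFER
  Position 2: 'b' vs 'e' => DIFFER
  Position 3: 'b' vs 'c' => DIFFER
  Position 4: 'c' vs 'a' => DIFFER
  Position 5: 'c' vs 'd' => DIFFER
Positions that differ: 6

6


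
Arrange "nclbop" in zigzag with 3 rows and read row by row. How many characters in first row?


Zigzag "nclbop" into 3 rows:
Placing characters:
  'n' => row 0
  'c' => row 1
  'l' => row 2
  'b' => row 1
  'o' => row 0
  'p' => row 1
Rows:
  Row 0: "no"
  Row 1: "cbp"
  Row 2: "l"
First row length: 2

2


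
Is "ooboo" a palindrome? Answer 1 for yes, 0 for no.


Input: ooboo
Reversed: ooboo
  Compare pos 0 ('o') with pos 4 ('o'): match
  Compare pos 1 ('o') with pos 3 ('o'): match
Result: palindrome

1


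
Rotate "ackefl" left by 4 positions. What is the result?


Input: "ackefl", rotate left by 4
First 4 characters: "acke"
Remaining characters: "fl"
Concatenate remaining + first: "fl" + "acke" = "flacke"

flacke


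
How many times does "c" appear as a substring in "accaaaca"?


Searching for "c" in "accaaaca"
Scanning each position:
  Position 0: "a" => no
  Position 1: "c" => MATCH
  Position 2: "c" => MATCH
  Position 3: "a" => no
  Position 4: "a" => no
  Position 5: "a" => no
  Position 6: "c" => MATCH
  Position 7: "a" => no
Total occurrences: 3

3


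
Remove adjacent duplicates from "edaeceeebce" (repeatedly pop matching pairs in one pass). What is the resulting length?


Input: edaeceeebce
Stack-based adjacent duplicate removal:
  Read 'e': push. Stack: e
  Read 'd': push. Stack: ed
  Read 'a': push. Stack: eda
  Read 'e': push. Stack: edae
  Read 'c': push. Stack: edaec
  Read 'e': push. Stack: edaece
  Read 'e': matches stack top 'e' => pop. Stack: edaec
  Read 'e': push. Stack: edaece
  Read 'b': push. Stack: edaeceb
  Read 'c': push. Stack: edaecebc
  Read 'e': push. Stack: edaecebce
Final stack: "edaecebce" (length 9)

9


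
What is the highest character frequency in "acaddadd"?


Input: acaddadd
Character counts:
  'a': 3
  'c': 1
  'd': 4
Maximum frequency: 4

4


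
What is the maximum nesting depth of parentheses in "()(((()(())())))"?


Input: "()(((()(())())))"
Tracking depth:
  Position 0 '(': depth becomes 1
  Position 1 ')': depth becomes 0
  Position 2 '(': depth becomes 1
  Position 3 '(': depth becomes 2
  Position 4 '(': depth becomes 3
  Position 5 '(': depth becomes 4
  Position 6 ')': depth becomes 3
  Position 7 '(': depth becomes 4
  Position 8 '(': depth becomes 5
  Position 9 ')': depth becomes 4
  Position 10 ')': depth becomes 3
  Position 11 '(': depth becomes 4
  Position 12 ')': depth becomes 3
  Position 13 ')': depth becomes 2
  Position 14 ')': depth becomes 1
  Position 15 ')': depth becomes 0
Maximum depth reached: 5

5


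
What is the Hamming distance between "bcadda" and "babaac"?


Comparing "bcadda" and "babaac" position by position:
  Position 0: 'b' vs 'b' => same
  Position 1: 'c' vs 'a' => differ
  Position 2: 'a' vs 'b' => differ
  Position 3: 'd' vs 'a' => differ
  Position 4: 'd' vs 'a' => differ
  Position 5: 'a' vs 'c' => differ
Total differences (Hamming distance): 5

5


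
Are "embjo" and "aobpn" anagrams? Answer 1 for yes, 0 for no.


Strings: "embjo", "aobpn"
Sorted first:  bejmo
Sorted second: abnop
Differ at position 0: 'b' vs 'a' => not anagrams

0


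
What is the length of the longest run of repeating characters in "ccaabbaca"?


Input: "ccaabbaca"
Scanning for longest run:
  Position 1 ('c'): continues run of 'c', length=2
  Position 2 ('a'): new char, reset run to 1
  Position 3 ('a'): continues run of 'a', length=2
  Position 4 ('b'): new char, reset run to 1
  Position 5 ('b'): continues run of 'b', length=2
  Position 6 ('a'): new char, reset run to 1
  Position 7 ('c'): new char, reset run to 1
  Position 8 ('a'): new char, reset run to 1
Longest run: 'c' with length 2

2


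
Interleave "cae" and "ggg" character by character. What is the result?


Interleaving "cae" and "ggg":
  Position 0: 'c' from first, 'g' from second => "cg"
  Position 1: 'a' from first, 'g' from second => "ag"
  Position 2: 'e' from first, 'g' from second => "eg"
Result: cgageg

cgageg


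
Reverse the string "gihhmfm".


Input: gihhmfm
Reading characters right to left:
  Position 6: 'm'
  Position 5: 'f'
  Position 4: 'm'
  Position 3: 'h'
  Position 2: 'h'
  Position 1: 'i'
  Position 0: 'g'
Reversed: mfmhhig

mfmhhig


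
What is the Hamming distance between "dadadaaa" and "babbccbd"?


Comparing "dadadaaa" and "babbccbd" position by position:
  Position 0: 'd' vs 'b' => differ
  Position 1: 'a' vs 'a' => same
  Position 2: 'd' vs 'b' => differ
  Position 3: 'a' vs 'b' => differ
  Position 4: 'd' vs 'c' => differ
  Position 5: 'a' vs 'c' => differ
  Position 6: 'a' vs 'b' => differ
  Position 7: 'a' vs 'd' => differ
Total differences (Hamming distance): 7

7


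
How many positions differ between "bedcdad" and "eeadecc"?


Comparing "bedcdad" and "eeadecc" position by position:
  Position 0: 'b' vs 'e' => DIFFER
  Position 1: 'e' vs 'e' => same
  Position 2: 'd' vs 'a' => DIFFER
  Position 3: 'c' vs 'd' => DIFFER
  Position 4: 'd' vs 'e' => DIFFER
  Position 5: 'a' vs 'c' => DIFFER
  Position 6: 'd' vs 'c' => DIFFER
Positions that differ: 6

6


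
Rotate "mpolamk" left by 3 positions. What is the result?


Input: "mpolamk", rotate left by 3
First 3 characters: "mpo"
Remaining characters: "lamk"
Concatenate remaining + first: "lamk" + "mpo" = "lamkmpo"

lamkmpo


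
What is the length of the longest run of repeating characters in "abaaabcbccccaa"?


Input: "abaaabcbccccaa"
Scanning for longest run:
  Position 1 ('b'): new char, reset run to 1
  Position 2 ('a'): new char, reset run to 1
  Position 3 ('a'): continues run of 'a', length=2
  Position 4 ('a'): continues run of 'a', length=3
  Position 5 ('b'): new char, reset run to 1
  Position 6 ('c'): new char, reset run to 1
  Position 7 ('b'): new char, reset run to 1
  Position 8 ('c'): new char, reset run to 1
  Position 9 ('c'): continues run of 'c', length=2
  Position 10 ('c'): continues run of 'c', length=3
  Position 11 ('c'): continues run of 'c', length=4
  Position 12 ('a'): new char, reset run to 1
  Position 13 ('a'): continues run of 'a', length=2
Longest run: 'c' with length 4

4


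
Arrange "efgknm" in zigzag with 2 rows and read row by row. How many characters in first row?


Zigzag "efgknm" into 2 rows:
Placing characters:
  'e' => row 0
  'f' => row 1
  'g' => row 0
  'k' => row 1
  'n' => row 0
  'm' => row 1
Rows:
  Row 0: "egn"
  Row 1: "fkm"
First row length: 3

3


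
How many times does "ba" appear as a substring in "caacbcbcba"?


Searching for "ba" in "caacbcbcba"
Scanning each position:
  Position 0: "ca" => no
  Position 1: "aa" => no
  Position 2: "ac" => no
  Position 3: "cb" => no
  Position 4: "bc" => no
  Position 5: "cb" => no
  Position 6: "bc" => no
  Position 7: "cb" => no
  Position 8: "ba" => MATCH
Total occurrences: 1

1


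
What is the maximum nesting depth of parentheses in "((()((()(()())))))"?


Input: "((()((()(()())))))"
Tracking depth:
  Position 0 '(': depth becomes 1
  Position 1 '(': depth becomes 2
  Position 2 '(': depth becomes 3
  Position 3 ')': depth becomes 2
  Position 4 '(': depth becomes 3
  Position 5 '(': depth becomes 4
  Position 6 '(': depth becomes 5
  Position 7 ')': depth becomes 4
  Position 8 '(': depth becomes 5
  Position 9 '(': depth becomes 6
  Position 10 ')': depth becomes 5
  Position 11 '(': depth becomes 6
  Position 12 ')': depth becomes 5
  Position 13 ')': depth becomes 4
  Position 14 ')': depth becomes 3
  Position 15 ')': depth becomes 2
  Position 16 ')': depth becomes 1
  Position 17 ')': depth becomes 0
Maximum depth reached: 6

6


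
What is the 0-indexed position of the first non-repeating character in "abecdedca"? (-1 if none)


Input: abecdedca
Character frequencies:
  'a': 2
  'b': 1
  'c': 2
  'd': 2
  'e': 2
Scanning left to right for freq == 1:
  Position 0 ('a'): freq=2, skip
  Position 1 ('b'): unique! => answer = 1

1


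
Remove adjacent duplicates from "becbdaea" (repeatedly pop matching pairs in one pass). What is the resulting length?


Input: becbdaea
Stack-based adjacent duplicate removal:
  Read 'b': push. Stack: b
  Read 'e': push. Stack: be
  Read 'c': push. Stack: bec
  Read 'b': push. Stack: becb
  Read 'd': push. Stack: becbd
  Read 'a': push. Stack: becbda
  Read 'e': push. Stack: becbdae
  Read 'a': push. Stack: becbdaea
Final stack: "becbdaea" (length 8)

8


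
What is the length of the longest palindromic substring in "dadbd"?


Input: "dadbd"
Checking substrings for palindromes:
  [0:3] "dad" (len 3) => palindrome
  [2:5] "dbd" (len 3) => palindrome
Longest palindromic substring: "dad" with length 3

3


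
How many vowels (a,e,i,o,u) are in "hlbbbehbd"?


Input: hlbbbehbd
Checking each character:
  'h' at position 0: consonant
  'l' at position 1: consonant
  'b' at position 2: consonant
  'b' at position 3: consonant
  'b' at position 4: consonant
  'e' at position 5: vowel (running total: 1)
  'h' at position 6: consonant
  'b' at position 7: consonant
  'd' at position 8: consonant
Total vowels: 1

1


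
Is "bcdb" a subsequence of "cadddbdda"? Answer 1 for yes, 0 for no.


Check if "bcdb" is a subsequence of "cadddbdda"
Greedy scan:
  Position 0 ('c'): no match needed
  Position 1 ('a'): no match needed
  Position 2 ('d'): no match needed
  Position 3 ('d'): no match needed
  Position 4 ('d'): no match needed
  Position 5 ('b'): matches sub[0] = 'b'
  Position 6 ('d'): no match needed
  Position 7 ('d'): no match needed
  Position 8 ('a'): no match needed
Only matched 1/4 characters => not a subsequence

0


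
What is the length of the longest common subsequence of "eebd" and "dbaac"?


LCS of "eebd" and "dbaac"
DP table:
           d    b    a    a    c
      0    0    0    0    0    0
  e   0    0    0    0    0    0
  e   0    0    0    0    0    0
  b   0    0    1    1    1    1
  d   0    1    1    1    1    1
LCS length = dp[4][5] = 1

1


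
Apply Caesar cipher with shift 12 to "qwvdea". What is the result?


Caesar cipher: shift "qwvdea" by 12
  'q' (pos 16) + 12 = pos 2 = 'c'
  'w' (pos 22) + 12 = pos 8 = 'i'
  'v' (pos 21) + 12 = pos 7 = 'h'
  'd' (pos 3) + 12 = pos 15 = 'p'
  'e' (pos 4) + 12 = pos 16 = 'q'
  'a' (pos 0) + 12 = pos 12 = 'm'
Result: cihpqm

cihpqm


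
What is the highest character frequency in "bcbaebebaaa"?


Input: bcbaebebaaa
Character counts:
  'a': 4
  'b': 4
  'c': 1
  'e': 2
Maximum frequency: 4

4


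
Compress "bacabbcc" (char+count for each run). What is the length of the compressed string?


Input: bacabbcc
Runs:
  'b' x 1 => "b1"
  'a' x 1 => "a1"
  'c' x 1 => "c1"
  'a' x 1 => "a1"
  'b' x 2 => "b2"
  'c' x 2 => "c2"
Compressed: "b1a1c1a1b2c2"
Compressed length: 12

12


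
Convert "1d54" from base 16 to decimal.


Input: "1d54" in base 16
Positional expansion:
  Digit '1' (value 1) x 16^3 = 4096
  Digit 'd' (value 13) x 16^2 = 3328
  Digit '5' (value 5) x 16^1 = 80
  Digit '4' (value 4) x 16^0 = 4
Sum = 7508

7508


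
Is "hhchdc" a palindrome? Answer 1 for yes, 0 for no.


Input: hhchdc
Reversed: cdhchh
  Compare pos 0 ('h') with pos 5 ('c'): MISMATCH
  Compare pos 1 ('h') with pos 4 ('d'): MISMATCH
  Compare pos 2 ('c') with pos 3 ('h'): MISMATCH
Result: not a palindrome

0


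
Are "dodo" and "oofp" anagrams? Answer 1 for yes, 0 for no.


Strings: "dodo", "oofp"
Sorted first:  ddoo
Sorted second: foop
Differ at position 0: 'd' vs 'f' => not anagrams

0


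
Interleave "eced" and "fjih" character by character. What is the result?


Interleaving "eced" and "fjih":
  Position 0: 'e' from first, 'f' from second => "ef"
  Position 1: 'c' from first, 'j' from second => "cj"
  Position 2: 'e' from first, 'i' from second => "ei"
  Position 3: 'd' from first, 'h' from second => "dh"
Result: efcjeidh

efcjeidh


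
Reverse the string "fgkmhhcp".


Input: fgkmhhcp
Reading characters right to left:
  Position 7: 'p'
  Position 6: 'c'
  Position 5: 'h'
  Position 4: 'h'
  Position 3: 'm'
  Position 2: 'k'
  Position 1: 'g'
  Position 0: 'f'
Reversed: pchhmkgf

pchhmkgf


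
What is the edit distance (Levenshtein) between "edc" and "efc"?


Computing edit distance: "edc" -> "efc"
DP table:
           e    f    c
      0    1    2    3
  e   1    0    1    2
  d   2    1    1    2
  c   3    2    2    1
Edit distance = dp[3][3] = 1

1


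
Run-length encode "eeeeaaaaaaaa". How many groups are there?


Input: eeeeaaaaaaaa
Scanning for consecutive runs:
  Group 1: 'e' x 4 (positions 0-3)
  Group 2: 'a' x 8 (positions 4-11)
Total groups: 2

2


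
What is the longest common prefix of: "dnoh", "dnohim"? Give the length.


Words: dnoh, dnohim
  Position 0: all 'd' => match
  Position 1: all 'n' => match
  Position 2: all 'o' => match
  Position 3: all 'h' => match
LCP = "dnoh" (length 4)

4


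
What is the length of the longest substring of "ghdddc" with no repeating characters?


Input: "ghdddc"
Sliding window (track last position of each char):
  Position 0 ('g'): window [0,0] length 1 -- new best
  Position 1 ('h'): window [0,1] length 2 -- new best
  Position 2 ('d'): window [0,2] length 3 -- new best
  Position 3 ('d'): repeat (last at 2), move window start to 3
  Position 3 ('d'): window [3,3] length 1
  Position 4 ('d'): repeat (last at 3), move window start to 4
  Position 4 ('d'): window [4,4] length 1
  Position 5 ('c'): window [4,5] length 2
Longest substring with no repeats: "ghd" with length 3

3


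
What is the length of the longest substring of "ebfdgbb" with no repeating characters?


Input: "ebfdgbb"
Sliding window (track last position of each char):
  Position 0 ('e'): window [0,0] length 1 -- new best
  Position 1 ('b'): window [0,1] length 2 -- new best
  Position 2 ('f'): window [0,2] length 3 -- new best
  Position 3 ('d'): window [0,3] length 4 -- new best
  Position 4 ('g'): window [0,4] length 5 -- new best
  Position 5 ('b'): repeat (last at 1), move window start to 2
  Position 5 ('b'): window [2,5] length 4
  Position 6 ('b'): repeat (last at 5), move window start to 6
  Position 6 ('b'): window [6,6] length 1
Longest substring with no repeats: "ebfdg" with length 5

5


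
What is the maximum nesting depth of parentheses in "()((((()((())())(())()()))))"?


Input: "()((((()((())())(())()()))))"
Tracking depth:
  Position 0 '(': depth becomes 1
  Position 1 ')': depth becomes 0
  Position 2 '(': depth becomes 1
  Position 3 '(': depth becomes 2
  Position 4 '(': depth becomes 3
  Position 5 '(': depth becomes 4
  Position 6 '(': depth becomes 5
  Position 7 ')': depth becomes 4
  Position 8 '(': depth becomes 5
  Position 9 '(': depth becomes 6
  Position 10 '(': depth becomes 7
  Position 11 ')': depth becomes 6
  Position 12 ')': depth becomes 5
  Position 13 '(': depth becomes 6
  Position 14 ')': depth becomes 5
  Position 15 ')': depth becomes 4
  Position 16 '(': depth becomes 5
  Position 17 '(': depth becomes 6
  Position 18 ')': depth becomes 5
  Position 19 ')': depth becomes 4
  Position 20 '(': depth becomes 5
  Position 21 ')': depth becomes 4
  Position 22 '(': depth becomes 5
  Position 23 ')': depth becomes 4
  Position 24 ')': depth becomes 3
  Position 25 ')': depth becomes 2
  Position 26 ')': depth becomes 1
  Position 27 ')': depth becomes 0
Maximum depth reached: 7

7


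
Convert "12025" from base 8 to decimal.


Input: "12025" in base 8
Positional expansion:
  Digit '1' (value 1) x 8^4 = 4096
  Digit '2' (value 2) x 8^3 = 1024
  Digit '0' (value 0) x 8^2 = 0
  Digit '2' (value 2) x 8^1 = 16
  Digit '5' (value 5) x 8^0 = 5
Sum = 5141

5141


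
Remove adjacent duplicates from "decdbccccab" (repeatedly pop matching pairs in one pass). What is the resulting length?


Input: decdbccccab
Stack-based adjacent duplicate removal:
  Read 'd': push. Stack: d
  Read 'e': push. Stack: de
  Read 'c': push. Stack: dec
  Read 'd': push. Stack: decd
  Read 'b': push. Stack: decdb
  Read 'c': push. Stack: decdbc
  Read 'c': matches stack top 'c' => pop. Stack: decdb
  Read 'c': push. Stack: decdbc
  Read 'c': matches stack top 'c' => pop. Stack: decdb
  Read 'a': push. Stack: decdba
  Read 'b': push. Stack: decdbab
Final stack: "decdbab" (length 7)

7


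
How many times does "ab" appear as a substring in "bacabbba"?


Searching for "ab" in "bacabbba"
Scanning each position:
  Position 0: "ba" => no
  Position 1: "ac" => no
  Position 2: "ca" => no
  Position 3: "ab" => MATCH
  Position 4: "bb" => no
  Position 5: "bb" => no
  Position 6: "ba" => no
Total occurrences: 1

1


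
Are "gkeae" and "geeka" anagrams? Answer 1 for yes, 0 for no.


Strings: "gkeae", "geeka"
Sorted first:  aeegk
Sorted second: aeegk
Sorted forms match => anagrams

1


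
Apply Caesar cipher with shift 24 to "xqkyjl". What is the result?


Caesar cipher: shift "xqkyjl" by 24
  'x' (pos 23) + 24 = pos 21 = 'v'
  'q' (pos 16) + 24 = pos 14 = 'o'
  'k' (pos 10) + 24 = pos 8 = 'i'
  'y' (pos 24) + 24 = pos 22 = 'w'
  'j' (pos 9) + 24 = pos 7 = 'h'
  'l' (pos 11) + 24 = pos 9 = 'j'
Result: voiwhj

voiwhj


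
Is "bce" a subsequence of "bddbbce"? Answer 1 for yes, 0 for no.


Check if "bce" is a subsequence of "bddbbce"
Greedy scan:
  Position 0 ('b'): matches sub[0] = 'b'
  Position 1 ('d'): no match needed
  Position 2 ('d'): no match needed
  Position 3 ('b'): no match needed
  Position 4 ('b'): no match needed
  Position 5 ('c'): matches sub[1] = 'c'
  Position 6 ('e'): matches sub[2] = 'e'
All 3 characters matched => is a subsequence

1


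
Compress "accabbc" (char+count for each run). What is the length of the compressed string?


Input: accabbc
Runs:
  'a' x 1 => "a1"
  'c' x 2 => "c2"
  'a' x 1 => "a1"
  'b' x 2 => "b2"
  'c' x 1 => "c1"
Compressed: "a1c2a1b2c1"
Compressed length: 10

10


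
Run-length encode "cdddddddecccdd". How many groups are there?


Input: cdddddddecccdd
Scanning for consecutive runs:
  Group 1: 'c' x 1 (positions 0-0)
  Group 2: 'd' x 7 (positions 1-7)
  Group 3: 'e' x 1 (positions 8-8)
  Group 4: 'c' x 3 (positions 9-11)
  Group 5: 'd' x 2 (positions 12-13)
Total groups: 5

5


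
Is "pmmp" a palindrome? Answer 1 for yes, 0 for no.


Input: pmmp
Reversed: pmmp
  Compare pos 0 ('p') with pos 3 ('p'): match
  Compare pos 1 ('m') with pos 2 ('m'): match
Result: palindrome

1


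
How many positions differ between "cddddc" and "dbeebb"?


Comparing "cddddc" and "dbeebb" position by position:
  Position 0: 'c' vs 'd' => DIFFER
  Position 1: 'd' vs 'b' => DIFFER
  Position 2: 'd' vs 'e' => DIFFER
  Position 3: 'd' vs 'e' => DIFFER
  Position 4: 'd' vs 'b' => DIFFER
  Position 5: 'c' vs 'b' => DIFFER
Positions that differ: 6

6


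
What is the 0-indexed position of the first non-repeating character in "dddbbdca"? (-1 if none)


Input: dddbbdca
Character frequencies:
  'a': 1
  'b': 2
  'c': 1
  'd': 4
Scanning left to right for freq == 1:
  Position 0 ('d'): freq=4, skip
  Position 1 ('d'): freq=4, skip
  Position 2 ('d'): freq=4, skip
  Position 3 ('b'): freq=2, skip
  Position 4 ('b'): freq=2, skip
  Position 5 ('d'): freq=4, skip
  Position 6 ('c'): unique! => answer = 6

6


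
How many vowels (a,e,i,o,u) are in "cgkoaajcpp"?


Input: cgkoaajcpp
Checking each character:
  'c' at position 0: consonant
  'g' at position 1: consonant
  'k' at position 2: consonant
  'o' at position 3: vowel (running total: 1)
  'a' at position 4: vowel (running total: 2)
  'a' at position 5: vowel (running total: 3)
  'j' at position 6: consonant
  'c' at position 7: consonant
  'p' at position 8: consonant
  'p' at position 9: consonant
Total vowels: 3

3


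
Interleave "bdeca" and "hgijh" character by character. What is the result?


Interleaving "bdeca" and "hgijh":
  Position 0: 'b' from first, 'h' from second => "bh"
  Position 1: 'd' from first, 'g' from second => "dg"
  Position 2: 'e' from first, 'i' from second => "ei"
  Position 3: 'c' from first, 'j' from second => "cj"
  Position 4: 'a' from first, 'h' from second => "ah"
Result: bhdgeicjah

bhdgeicjah


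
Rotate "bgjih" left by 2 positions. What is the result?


Input: "bgjih", rotate left by 2
First 2 characters: "bg"
Remaining characters: "jih"
Concatenate remaining + first: "jih" + "bg" = "jihbg"

jihbg


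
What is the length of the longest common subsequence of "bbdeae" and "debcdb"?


LCS of "bbdeae" and "debcdb"
DP table:
           d    e    b    c    d    b
      0    0    0    0    0    0    0
  b   0    0    0    1    1    1    1
  b   0    0    0    1    1    1    2
  d   0    1    1    1    1    2    2
  e   0    1    2    2    2    2    2
  a   0    1    2    2    2    2    2
  e   0    1    2    2    2    2    2
LCS length = dp[6][6] = 2

2


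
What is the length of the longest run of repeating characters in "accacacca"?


Input: "accacacca"
Scanning for longest run:
  Position 1 ('c'): new char, reset run to 1
  Position 2 ('c'): continues run of 'c', length=2
  Position 3 ('a'): new char, reset run to 1
  Position 4 ('c'): new char, reset run to 1
  Position 5 ('a'): new char, reset run to 1
  Position 6 ('c'): new char, reset run to 1
  Position 7 ('c'): continues run of 'c', length=2
  Position 8 ('a'): new char, reset run to 1
Longest run: 'c' with length 2

2


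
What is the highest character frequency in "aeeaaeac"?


Input: aeeaaeac
Character counts:
  'a': 4
  'c': 1
  'e': 3
Maximum frequency: 4

4


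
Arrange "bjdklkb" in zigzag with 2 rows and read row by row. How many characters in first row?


Zigzag "bjdklkb" into 2 rows:
Placing characters:
  'b' => row 0
  'j' => row 1
  'd' => row 0
  'k' => row 1
  'l' => row 0
  'k' => row 1
  'b' => row 0
Rows:
  Row 0: "bdlb"
  Row 1: "jkk"
First row length: 4

4


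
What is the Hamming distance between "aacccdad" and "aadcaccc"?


Comparing "aacccdad" and "aadcaccc" position by position:
  Position 0: 'a' vs 'a' => same
  Position 1: 'a' vs 'a' => same
  Position 2: 'c' vs 'd' => differ
  Position 3: 'c' vs 'c' => same
  Position 4: 'c' vs 'a' => differ
  Position 5: 'd' vs 'c' => differ
  Position 6: 'a' vs 'c' => differ
  Position 7: 'd' vs 'c' => differ
Total differences (Hamming distance): 5

5


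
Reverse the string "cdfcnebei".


Input: cdfcnebei
Reading characters right to left:
  Position 8: 'i'
  Position 7: 'e'
  Position 6: 'b'
  Position 5: 'e'
  Position 4: 'n'
  Position 3: 'c'
  Position 2: 'f'
  Position 1: 'd'
  Position 0: 'c'
Reversed: iebencfdc

iebencfdc


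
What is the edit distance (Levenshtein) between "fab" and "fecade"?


Computing edit distance: "fab" -> "fecade"
DP table:
           f    e    c    a    d    e
      0    1    2    3    4    5    6
  f   1    0    1    2    3    4    5
  a   2    1    1    2    2    3    4
  b   3    2    2    2    3    3    4
Edit distance = dp[3][6] = 4

4


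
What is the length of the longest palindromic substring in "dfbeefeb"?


Input: "dfbeefeb"
Checking substrings for palindromes:
  [4:7] "efe" (len 3) => palindrome
  [3:5] "ee" (len 2) => palindrome
Longest palindromic substring: "efe" with length 3

3


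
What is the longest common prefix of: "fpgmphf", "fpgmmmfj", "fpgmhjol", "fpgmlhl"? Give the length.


Words: fpgmphf, fpgmmmfj, fpgmhjol, fpgmlhl
  Position 0: all 'f' => match
  Position 1: all 'p' => match
  Position 2: all 'g' => match
  Position 3: all 'm' => match
  Position 4: ('p', 'm', 'h', 'l') => mismatch, stop
LCP = "fpgm" (length 4)

4


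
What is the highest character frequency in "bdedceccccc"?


Input: bdedceccccc
Character counts:
  'b': 1
  'c': 6
  'd': 2
  'e': 2
Maximum frequency: 6

6


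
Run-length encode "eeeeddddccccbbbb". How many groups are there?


Input: eeeeddddccccbbbb
Scanning for consecutive runs:
  Group 1: 'e' x 4 (positions 0-3)
  Group 2: 'd' x 4 (positions 4-7)
  Group 3: 'c' x 4 (positions 8-11)
  Group 4: 'b' x 4 (positions 12-15)
Total groups: 4

4


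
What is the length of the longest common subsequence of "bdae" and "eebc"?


LCS of "bdae" and "eebc"
DP table:
           e    e    b    c
      0    0    0    0    0
  b   0    0    0    1    1
  d   0    0    0    1    1
  a   0    0    0    1    1
  e   0    1    1    1    1
LCS length = dp[4][4] = 1

1


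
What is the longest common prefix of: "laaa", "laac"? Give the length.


Words: laaa, laac
  Position 0: all 'l' => match
  Position 1: all 'a' => match
  Position 2: all 'a' => match
  Position 3: ('a', 'c') => mismatch, stop
LCP = "laa" (length 3)

3


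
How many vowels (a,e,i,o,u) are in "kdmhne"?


Input: kdmhne
Checking each character:
  'k' at position 0: consonant
  'd' at position 1: consonant
  'm' at position 2: consonant
  'h' at position 3: consonant
  'n' at position 4: consonant
  'e' at position 5: vowel (running total: 1)
Total vowels: 1

1


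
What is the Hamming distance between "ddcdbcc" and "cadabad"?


Comparing "ddcdbcc" and "cadabad" position by position:
  Position 0: 'd' vs 'c' => differ
  Position 1: 'd' vs 'a' => differ
  Position 2: 'c' vs 'd' => differ
  Position 3: 'd' vs 'a' => differ
  Position 4: 'b' vs 'b' => same
  Position 5: 'c' vs 'a' => differ
  Position 6: 'c' vs 'd' => differ
Total differences (Hamming distance): 6

6


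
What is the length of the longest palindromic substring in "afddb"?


Input: "afddb"
Checking substrings for palindromes:
  [2:4] "dd" (len 2) => palindrome
Longest palindromic substring: "dd" with length 2

2


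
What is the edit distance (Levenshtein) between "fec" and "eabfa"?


Computing edit distance: "fec" -> "eabfa"
DP table:
           e    a    b    f    a
      0    1    2    3    4    5
  f   1    1    2    3    3    4
  e   2    1    2    3    4    4
  c   3    2    2    3    4    5
Edit distance = dp[3][5] = 5

5


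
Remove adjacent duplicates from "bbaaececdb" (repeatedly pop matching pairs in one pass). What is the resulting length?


Input: bbaaececdb
Stack-based adjacent duplicate removal:
  Read 'b': push. Stack: b
  Read 'b': matches stack top 'b' => pop. Stack: (empty)
  Read 'a': push. Stack: a
  Read 'a': matches stack top 'a' => pop. Stack: (empty)
  Read 'e': push. Stack: e
  Read 'c': push. Stack: ec
  Read 'e': push. Stack: ece
  Read 'c': push. Stack: ecec
  Read 'd': push. Stack: ececd
  Read 'b': push. Stack: ececdb
Final stack: "ececdb" (length 6)

6


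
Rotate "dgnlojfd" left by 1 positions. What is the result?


Input: "dgnlojfd", rotate left by 1
First 1 characters: "d"
Remaining characters: "gnlojfd"
Concatenate remaining + first: "gnlojfd" + "d" = "gnlojfdd"

gnlojfdd


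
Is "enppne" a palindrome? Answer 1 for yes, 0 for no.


Input: enppne
Reversed: enppne
  Compare pos 0 ('e') with pos 5 ('e'): match
  Compare pos 1 ('n') with pos 4 ('n'): match
  Compare pos 2 ('p') with pos 3 ('p'): match
Result: palindrome

1


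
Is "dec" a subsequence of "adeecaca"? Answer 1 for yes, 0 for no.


Check if "dec" is a subsequence of "adeecaca"
Greedy scan:
  Position 0 ('a'): no match needed
  Position 1 ('d'): matches sub[0] = 'd'
  Position 2 ('e'): matches sub[1] = 'e'
  Position 3 ('e'): no match needed
  Position 4 ('c'): matches sub[2] = 'c'
  Position 5 ('a'): no match needed
  Position 6 ('c'): no match needed
  Position 7 ('a'): no match needed
All 3 characters matched => is a subsequence

1


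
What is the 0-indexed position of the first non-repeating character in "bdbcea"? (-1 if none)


Input: bdbcea
Character frequencies:
  'a': 1
  'b': 2
  'c': 1
  'd': 1
  'e': 1
Scanning left to right for freq == 1:
  Position 0 ('b'): freq=2, skip
  Position 1 ('d'): unique! => answer = 1

1


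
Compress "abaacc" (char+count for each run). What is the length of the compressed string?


Input: abaacc
Runs:
  'a' x 1 => "a1"
  'b' x 1 => "b1"
  'a' x 2 => "a2"
  'c' x 2 => "c2"
Compressed: "a1b1a2c2"
Compressed length: 8

8


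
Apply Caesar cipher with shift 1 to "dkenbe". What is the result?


Caesar cipher: shift "dkenbe" by 1
  'd' (pos 3) + 1 = pos 4 = 'e'
  'k' (pos 10) + 1 = pos 11 = 'l'
  'e' (pos 4) + 1 = pos 5 = 'f'
  'n' (pos 13) + 1 = pos 14 = 'o'
  'b' (pos 1) + 1 = pos 2 = 'c'
  'e' (pos 4) + 1 = pos 5 = 'f'
Result: elfocf

elfocf


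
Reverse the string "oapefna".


Input: oapefna
Reading characters right to left:
  Position 6: 'a'
  Position 5: 'n'
  Position 4: 'f'
  Position 3: 'e'
  Position 2: 'p'
  Position 1: 'a'
  Position 0: 'o'
Reversed: anfepao

anfepao


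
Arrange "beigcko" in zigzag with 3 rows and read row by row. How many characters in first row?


Zigzag "beigcko" into 3 rows:
Placing characters:
  'b' => row 0
  'e' => row 1
  'i' => row 2
  'g' => row 1
  'c' => row 0
  'k' => row 1
  'o' => row 2
Rows:
  Row 0: "bc"
  Row 1: "egk"
  Row 2: "io"
First row length: 2

2


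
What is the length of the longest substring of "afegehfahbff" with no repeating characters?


Input: "afegehfahbff"
Sliding window (track last position of each char):
  Position 0 ('a'): window [0,0] length 1 -- new best
  Position 1 ('f'): window [0,1] length 2 -- new best
  Position 2 ('e'): window [0,2] length 3 -- new best
  Position 3 ('g'): window [0,3] length 4 -- new best
  Position 4 ('e'): repeat (last at 2), move window start to 3
  Position 4 ('e'): window [3,4] length 2
  Position 5 ('h'): window [3,5] length 3
  Position 6 ('f'): window [3,6] length 4
  Position 7 ('a'): window [3,7] length 5 -- new best
  Position 8 ('h'): repeat (last at 5), move window start to 6
  Position 8 ('h'): window [6,8] length 3
  Position 9 ('b'): window [6,9] length 4
  Position 10 ('f'): repeat (last at 6), move window start to 7
  Position 10 ('f'): window [7,10] length 4
  Position 11 ('f'): repeat (last at 10), move window start to 11
  Position 11 ('f'): window [11,11] length 1
Longest substring with no repeats: "gehfa" with length 5

5


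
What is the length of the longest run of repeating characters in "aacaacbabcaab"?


Input: "aacaacbabcaab"
Scanning for longest run:
  Position 1 ('a'): continues run of 'a', length=2
  Position 2 ('c'): new char, reset run to 1
  Position 3 ('a'): new char, reset run to 1
  Position 4 ('a'): continues run of 'a', length=2
  Position 5 ('c'): new char, reset run to 1
  Position 6 ('b'): new char, reset run to 1
  Position 7 ('a'): new char, reset run to 1
  Position 8 ('b'): new char, reset run to 1
  Position 9 ('c'): new char, reset run to 1
  Position 10 ('a'): new char, reset run to 1
  Position 11 ('a'): continues run of 'a', length=2
  Position 12 ('b'): new char, reset run to 1
Longest run: 'a' with length 2

2
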